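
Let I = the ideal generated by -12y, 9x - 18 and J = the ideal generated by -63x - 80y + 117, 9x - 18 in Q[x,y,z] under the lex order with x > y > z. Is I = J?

For a fixed monomial order, each ideal has a unique reduced Gröbner basis; comparing bases decides equality.
Buchberger on the first generating set:
f_1 = -12y, LT = y.
f_2 = 9x - 18, LT = x.

The S-polynomials (S(f_1,f_2)) all reduce to 0 modulo the current basis, so we have a Gröbner basis.
Inter-reduce: drop elements whose leading term is divisible by another's, tail-reduce, and make monic.
Reduced Gröbner basis: {x - 2, y}.

Buchberger on the second generating set:
h_1 = -63x - 80y + 117, LT = x.
h_2 = 9x - 18, LT = x.

S(h_1,h_2): lcm = x. S = 80/63y + 1/7.
  leading term y: no divisor's leading term divides it; move 80/63y to the remainder.
  leading term 1: no divisor's leading term divides it; move 1/7 to the remainder.
  remainder 80/63y + 1/7 ≠ 0; add k_3 = 80/63y + 1/7 to the basis.

The other S-polynomials (S(h_1,k_3), S(h_2,k_3)) all reduce to 0 modulo the current basis, so we have a Gröbner basis.
Inter-reduce: drop elements whose leading term is divisible by another's, tail-reduce, and make monic.
Reduced Gröbner basis: {x - 2, y + 9/80}.

The bases are distinct; the ideals are different.

No, the ideals differ.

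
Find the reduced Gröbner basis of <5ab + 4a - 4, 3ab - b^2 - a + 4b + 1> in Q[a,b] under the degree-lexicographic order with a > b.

G = {a^2 + 11/85a + 4/17b - 96/85, ab + 4/5a - 4/5, b^2 + 17/5a - 4b - 17/5}

The reduced Gröbner basis is the canonical form of the ideal for this ordering.

f_1 = 5ab + 4a - 4, LT = ab.
f_2 = 3ab - b^2 - a + 4b + 1, LT = ab.

S(f_1,f_2): lcm = ab. S = 1/3b^2 + 17/15a - 4/3b - 17/15.
  leading term b^2: no divisor's leading term divides it; move 1/3b^2 to the remainder.
  leading term a: no divisor's leading term divides it; move 17/15a to the remainder.
  leading term b: no divisor's leading term divides it; move -4/3b to the remainder.
  leading term 1: no divisor's leading term divides it; move -17/15 to the remainder.
  remainder 1/3b^2 + 17/15a - 4/3b - 17/15 ≠ 0; add g_3 = 1/3b^2 + 17/15a - 4/3b - 17/15 to the basis.

S(f_1,g_3): lcm = ab^2. S = -17/5a^2 + 24/5ab + 17/5a - 4/5b.
  leading term a^2: no divisor's leading term divides it; move -17/5a^2 to the remainder.
  leading term ab: subtract (24/25)·f_1 from 24/5ab + 17/5a - 4/5b → -11/25a - 4/5b + 96/25
  leading term a: no divisor's leading term divides it; move -11/25a to the remainder.
  leading term b: no divisor's leading term divides it; move -4/5b to the remainder.
  leading term 1: no divisor's leading term divides it; move 96/25 to the remainder.
  remainder -17/5a^2 - 11/25a - 4/5b + 96/25 ≠ 0; add g_4 = -17/5a^2 - 11/25a - 4/5b + 96/25 to the basis.

The other S-polynomials (S(f_2,g_3), S(f_1,g_4), S(f_2,g_4), S(g_3,g_4)) all reduce to 0 modulo the current basis, so we have a Gröbner basis.
Inter-reduce: drop elements whose leading term is divisible by another's, tail-reduce, and make monic.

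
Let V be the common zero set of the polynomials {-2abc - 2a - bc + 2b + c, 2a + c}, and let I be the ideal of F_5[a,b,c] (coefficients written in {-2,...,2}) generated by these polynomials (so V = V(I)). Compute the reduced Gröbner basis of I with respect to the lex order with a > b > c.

G = {a - 2c, bc^2 - bc + 2b + 2c}

f_1 = -2abc - 2a - bc + 2b + c, LT = abc.
f_2 = 2a + c, LT = a.

S(f_1,f_2): lcm = abc. S = a + 2bc^2 - 2bc - b + 2c.
  reduce S modulo (f_1, f_2):
  remainder 2bc^2 - 2bc - b - c ≠ 0; add g_3 = 2bc^2 - 2bc - b - c to the basis.

The other S-polynomials (S(f_1,g_3), S(f_2,g_3)) all reduce to 0 modulo the current basis, so we have a Gröbner basis.
Inter-reduce: drop elements whose leading term is divisible by another's, tail-reduce, and make monic.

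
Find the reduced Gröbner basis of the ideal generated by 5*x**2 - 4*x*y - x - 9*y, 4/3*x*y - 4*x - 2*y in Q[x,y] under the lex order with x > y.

f_1 = 5*x**2 - 4*x*y - x - 9*y, LT = x**2.
f_2 = 4/3*x*y - 4*x - 2*y, LT = x*y.

S(f_1,f_2): lcm = x**2*y. S = 3*x**2 - 4/5*x*y**2 + 13/10*x*y - 9/5*y**2.
  leading term x**2: subtract (3/5)·f_1 from 3*x**2 - 4/5*x*y**2 + 13/10*x*y - 9/5*y**2 → -4/5*x*y**2 + 37/10*x*y + 3/5*x - 9/5*y**2 + 27/5*y
  leading term x*y**2: subtract (-3/5*y)·f_2 from -4/5*x*y**2 + 37/10*x*y + 3/5*x - 9/5*y**2 + 27/5*y → 13/10*x*y + 3/5*x - 3*y**2 + 27/5*y
  leading term x*y: subtract (39/40)·f_2 from 13/10*x*y + 3/5*x - 3*y**2 + 27/5*y → 9/2*x - 3*y**2 + 147/20*y
  leading term x: no divisor's leading term divides it; move 9/2*x to the remainder.
  leading term y**2: no divisor's leading term divides it; move -3*y**2 to the remainder.
  leading term y: no divisor's leading term divides it; move 147/20*y to the remainder.
  remainder 9/2*x - 3*y**2 + 147/20*y ≠ 0; add g_3 = 9/2*x - 3*y**2 + 147/20*y to the basis.

S(f_2,g_3): lcm = x*y. S = -3*x + 2/3*y**3 - 49/30*y**2 - 3/2*y.
  leading term x: subtract (-2/3)·g_3 from -3*x + 2/3*y**3 - 49/30*y**2 - 3/2*y → 2/3*y**3 - 109/30*y**2 + 17/5*y
  leading term y**3: no divisor's leading term divides it; move 2/3*y**3 to the remainder.
  leading term y**2: no divisor's leading term divides it; move -109/30*y**2 to the remainder.
  leading term y: no divisor's leading term divides it; move 17/5*y to the remainder.
  remainder 2/3*y**3 - 109/30*y**2 + 17/5*y ≠ 0; add g_4 = 2/3*y**3 - 109/30*y**2 + 17/5*y to the basis.

The other S-polynomials (S(f_1,g_3), S(f_1,g_4), S(f_2,g_4), S(g_3,g_4)) all reduce to 0 modulo the current basis, so we have a Gröbner basis.
Inter-reduce: drop elements whose leading term is divisible by another's, tail-reduce, and make monic.

G = {x - 2/3*y**2 + 49/30*y, y**3 - 109/20*y**2 + 51/10*y}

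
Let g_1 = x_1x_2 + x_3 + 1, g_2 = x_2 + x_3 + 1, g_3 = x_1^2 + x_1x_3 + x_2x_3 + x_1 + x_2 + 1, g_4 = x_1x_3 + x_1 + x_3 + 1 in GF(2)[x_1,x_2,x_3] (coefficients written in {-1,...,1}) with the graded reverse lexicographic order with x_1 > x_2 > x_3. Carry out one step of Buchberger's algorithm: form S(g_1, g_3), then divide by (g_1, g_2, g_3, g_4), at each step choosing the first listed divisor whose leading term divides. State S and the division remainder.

S(g_1, g_3) = x_1x_2x_3 + x_2^2x_3 + x_1x_2 + x_2^2 + x_1x_3 + x_1 + x_2; remainder on division = x_3^3 + x_3.

lcm(LM(g_1), LM(g_3)) = x_1^2x_2.
S = (lcm/LT(g_1))·g_1 − (lcm/LT(g_3))·g_3 = x_1x_2x_3 + x_2^2x_3 + x_1x_2 + x_2^2 + x_1x_3 + x_1 + x_2.
Reduce S modulo (g_1, g_2, g_3, g_4) in that order:
  leading term x_1x_2x_3: subtract (x_3)·g_1 from x_1x_2x_3 + x_2^2x_3 + x_1x_2 + x_2^2 + x_1x_3 + x_1 + x_2 → x_2^2x_3 + x_1x_2 + x_2^2 + x_1x_3 + x_3^2 + x_1 + x_2 + x_3
  leading term x_2^2x_3: subtract (x_2x_3)·g_2 from x_2^2x_3 + x_1x_2 + x_2^2 + x_1x_3 + x_3^2 + x_1 + x_2 + x_3 → x_2x_3^2 + x_1x_2 + x_2^2 + x_1x_3 + x_2x_3 + x_3^2 + x_1 + x_2 + x_3
  leading term x_2x_3^2: subtract (x_3^2)·g_2 from x_2x_3^2 + x_1x_2 + x_2^2 + x_1x_3 + x_2x_3 + x_3^2 + x_1 + x_2 + x_3 → x_3^3 + x_1x_2 + x_2^2 + x_1x_3 + x_2x_3 + x_1 + x_2 + x_3
  leading term x_3^3: no divisor's leading term divides it; move x_3^3 to the remainder.
  leading term x_1x_2: subtract (1)·g_1 from x_1x_2 + x_2^2 + x_1x_3 + x_2x_3 + x_1 + x_2 + x_3 → x_2^2 + x_1x_3 + x_2x_3 + x_1 + x_2 + 1
  leading term x_2^2: subtract (x_2)·g_2 from x_2^2 + x_1x_3 + x_2x_3 + x_1 + x_2 + 1 → x_1x_3 + x_1 + 1
  leading term x_1x_3: subtract (1)·g_4 from x_1x_3 + x_1 + 1 → x_3
  leading term x_3: no divisor's leading term divides it; move x_3 to the remainder.
The remainder x_3^3 + x_3 is nonzero, so it would be added as the next basis element.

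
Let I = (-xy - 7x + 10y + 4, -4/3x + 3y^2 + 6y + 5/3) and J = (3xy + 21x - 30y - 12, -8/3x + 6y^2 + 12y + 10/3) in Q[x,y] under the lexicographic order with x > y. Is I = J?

Two ideals are equal iff their reduced Gröbner bases coincide (the reduced basis is unique for a fixed ordering).
Buchberger on the first generating set:
f_1 = -xy - 7x + 10y + 4, LT = xy.
f_2 = -4/3x + 3y^2 + 6y + 5/3, LT = x.

S(f_1,f_2): lcm = xy. S = 7x + 9/4y^3 + 9/2y^2 - 35/4y - 4.
  leading term x: subtract (-21/4)·f_2 from 7x + 9/4y^3 + 9/2y^2 - 35/4y - 4 → 9/4y^3 + 81/4y^2 + 91/4y + 19/4
  leading term y^3: no divisor's leading term divides it; move 9/4y^3 to the remainder.
  leading term y^2: no divisor's leading term divides it; move 81/4y^2 to the remainder.
  leading term y: no divisor's leading term divides it; move 91/4y to the remainder.
  leading term 1: no divisor's leading term divides it; move 19/4 to the remainder.
  remainder 9/4y^3 + 81/4y^2 + 91/4y + 19/4 ≠ 0; add g_3 = 9/4y^3 + 81/4y^2 + 91/4y + 19/4 to the basis.

The other S-polynomials (S(f_1,g_3), S(f_2,g_3)) all reduce to 0 modulo the current basis, so we have a Gröbner basis.
Inter-reduce: drop elements whose leading term is divisible by another's, tail-reduce, and make monic.
Reduced Gröbner basis: {x - 9/4y^2 - 9/2y - 5/4, y^3 + 9y^2 + 91/9y + 19/9}.

Buchberger on the second generating set:
h_1 = 3xy + 21x - 30y - 12, LT = xy.
h_2 = -8/3x + 6y^2 + 12y + 10/3, LT = x.

S(h_1,h_2): lcm = xy. S = 7x + 9/4y^3 + 9/2y^2 - 35/4y - 4.
  leading term x: subtract (-21/8)·h_2 from 7x + 9/4y^3 + 9/2y^2 - 35/4y - 4 → 9/4y^3 + 81/4y^2 + 91/4y + 19/4
  leading term y^3: no divisor's leading term divides it; move 9/4y^3 to the remainder.
  leading term y^2: no divisor's leading term divides it; move 81/4y^2 to the remainder.
  leading term y: no divisor's leading term divides it; move 91/4y to the remainder.
  leading term 1: no divisor's leading term divides it; move 19/4 to the remainder.
  remainder 9/4y^3 + 81/4y^2 + 91/4y + 19/4 ≠ 0; add k_3 = 9/4y^3 + 81/4y^2 + 91/4y + 19/4 to the basis.

The other S-polynomials (S(h_1,k_3), S(h_2,k_3)) all reduce to 0 modulo the current basis, so we have a Gröbner basis.
Inter-reduce: drop elements whose leading term is divisible by another's, tail-reduce, and make monic.
Reduced Gröbner basis: {x - 9/4y^2 - 9/2y - 5/4, y^3 + 9y^2 + 91/9y + 19/9}.

The two bases agree; hence the ideals are identical.

Yes, the ideals are equal.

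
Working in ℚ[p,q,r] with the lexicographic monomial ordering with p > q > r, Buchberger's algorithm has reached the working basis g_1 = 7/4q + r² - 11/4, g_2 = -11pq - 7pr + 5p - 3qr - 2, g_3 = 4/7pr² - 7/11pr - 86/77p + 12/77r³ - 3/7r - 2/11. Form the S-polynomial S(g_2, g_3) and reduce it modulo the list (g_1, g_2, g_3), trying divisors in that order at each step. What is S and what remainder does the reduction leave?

lcm(LM(g_2), LM(g_3)) = pqr².
S = (lcm/LT(g_2))·g_2 − (lcm/LT(g_3))·g_3 = 49/44pqr + 43/22pq + 7/11pr³ - 5/11pr² + ¾qr + 7/22q + 2/11r².
Reduce S modulo (g_1, g_2, g_3) in that order:
  leading term pqr: subtract (7/11pr)·g_1 from 49/44pqr + 43/22pq + 7/11pr³ - 5/11pr² + ¾qr + 7/22q + 2/11r² → 43/22pq - 5/11pr² + 7/4pr + ¾qr + 7/22q + 2/11r²
  leading term pq: subtract (86/77p)·g_1 from 43/22pq - 5/11pr² + 7/4pr + ¾qr + 7/22q + 2/11r² → -11/7pr² + 7/4pr + 43/14p + ¾qr + 7/22q + 2/11r²
  leading term pr²: subtract (-11/4)·g_3 from -11/7pr² + 7/4pr + 43/14p + ¾qr + 7/22q + 2/11r² → ¾qr + 7/22q + 3/7r³ + 2/11r² - 33/28r - ½
  leading term qr: subtract (3/7r)·g_1 from ¾qr + 7/22q + 3/7r³ + 2/11r² - 33/28r - ½ → 7/22q + 2/11r² - ½
  leading term q: subtract (2/11)·g_1 from 7/22q + 2/11r² - ½ → 0
The remainder is 0, so this S-polynomial contributes no new basis element.

S(g_2, g_3) = 49/44pqr + 43/22pq + 7/11pr³ - 5/11pr² + ¾qr + 7/22q + 2/11r²; remainder on division = 0.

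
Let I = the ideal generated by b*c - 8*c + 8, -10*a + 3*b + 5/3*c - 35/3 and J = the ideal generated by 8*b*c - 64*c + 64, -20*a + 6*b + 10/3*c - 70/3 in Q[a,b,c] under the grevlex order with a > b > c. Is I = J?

Equality of ideals is decidable: compute both reduced Gröbner bases (unique for the ordering) and check whether they agree.
Buchberger on the first generating set:
f_1 = b*c - 8*c + 8, LT = b*c.
f_2 = -10*a + 3*b + 5/3*c - 35/3, LT = a.

The S-polynomials (S(f_1,f_2)) all reduce to 0 modulo the current basis, so we have a Gröbner basis.
Inter-reduce: drop elements whose leading term is divisible by another's, tail-reduce, and make monic.
Reduced Gröbner basis: {b*c - 8*c + 8, a - 3/10*b - 1/6*c + 7/6}.

Buchberger on the second generating set:
h_1 = 8*b*c - 64*c + 64, LT = b*c.
h_2 = -20*a + 6*b + 10/3*c - 70/3, LT = a.

The S-polynomials (S(h_1,h_2)) all reduce to 0 modulo the current basis, so we have a Gröbner basis.
Inter-reduce: drop elements whose leading term is divisible by another's, tail-reduce, and make monic.
Reduced Gröbner basis: {b*c - 8*c + 8, a - 3/10*b - 1/6*c + 7/6}.

These coincide, so the ideals are equal.
The same test decides containment: I ⊆ J iff every generator of I reduces to 0 modulo a Gröbner basis of J.

Yes, the ideals are equal.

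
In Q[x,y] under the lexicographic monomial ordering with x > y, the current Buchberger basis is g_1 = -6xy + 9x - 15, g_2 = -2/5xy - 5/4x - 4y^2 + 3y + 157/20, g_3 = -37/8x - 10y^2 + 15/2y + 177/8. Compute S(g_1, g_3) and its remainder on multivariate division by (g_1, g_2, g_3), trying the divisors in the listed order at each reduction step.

lcm(LM(g_1), LM(g_3)) = xy.
S = (lcm/LT(g_1))·g_1 − (lcm/LT(g_3))·g_3 = -3/2x - 80/37y^3 + 60/37y^2 + 177/37y + 5/2.
Reduce S modulo (g_1, g_2, g_3) in that order:
  leading term x: subtract (12/37)·g_3 from -3/2x - 80/37y^3 + 60/37y^2 + 177/37y + 5/2 → -80/37y^3 + 180/37y^2 + 87/37y - 173/37
  leading term y^3: no divisor's leading term divides it; move -80/37y^3 to the remainder.
  leading term y^2: no divisor's leading term divides it; move 180/37y^2 to the remainder.
  leading term y: no divisor's leading term divides it; move 87/37y to the remainder.
  leading term 1: no divisor's leading term divides it; move -173/37 to the remainder.
The remainder -80/37y^3 + 180/37y^2 + 87/37y - 173/37 is nonzero, so it would be added as the next basis element.

S(g_1, g_3) = -3/2x - 80/37y^3 + 60/37y^2 + 177/37y + 5/2; remainder on division = -80/37y^3 + 180/37y^2 + 87/37y - 173/37.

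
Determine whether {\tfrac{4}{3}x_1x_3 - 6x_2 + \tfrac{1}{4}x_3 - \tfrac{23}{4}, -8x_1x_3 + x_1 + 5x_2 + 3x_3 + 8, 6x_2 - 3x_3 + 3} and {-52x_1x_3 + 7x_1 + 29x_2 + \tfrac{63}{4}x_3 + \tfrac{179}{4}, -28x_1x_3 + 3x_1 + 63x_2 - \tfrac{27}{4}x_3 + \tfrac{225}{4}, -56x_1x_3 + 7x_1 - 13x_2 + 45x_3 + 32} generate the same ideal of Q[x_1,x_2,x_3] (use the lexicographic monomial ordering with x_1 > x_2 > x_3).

Since reduced Gröbner bases are canonical representatives of ideals under a given ordering, it suffices to compute and compare them.
Buchberger on the first generating set:
f_1 = \tfrac{4}{3}x_1x_3 - 6x_2 + \tfrac{1}{4}x_3 - \tfrac{23}{4}, LT = x_1x_3.
f_2 = -8x_1x_3 + x_1 + 5x_2 + 3x_3 + 8, LT = x_1x_3.
f_3 = 6x_2 - 3x_3 + 3, LT = x_2.

S(f_1,f_2): lcm = x_1x_3. S = \tfrac{1}{8}x_1 - \tfrac{31}{8}x_2 + \tfrac{9}{16}x_3 - \tfrac{53}{16}.
  leading term x_1: no divisor's leading term divides it; move \tfrac{1}{8}x_1 to the remainder.
  leading term x_2: subtract (-\tfrac{31}{48})·f_3 from -\tfrac{31}{8}x_2 + \tfrac{9}{16}x_3 - \tfrac{53}{16} → -\tfrac{11}{8}x_3 - \tfrac{11}{8}
  leading term x_3: no divisor's leading term divides it; move -\tfrac{11}{8}x_3 to the remainder.
  leading term 1: no divisor's leading term divides it; move -\tfrac{11}{8} to the remainder.
  remainder \tfrac{1}{8}x_1 - \tfrac{11}{8}x_3 - \tfrac{11}{8} ≠ 0; add g_4 = \tfrac{1}{8}x_1 - \tfrac{11}{8}x_3 - \tfrac{11}{8} to the basis.

S(f_1,g_4): lcm = x_1x_3. S = -\tfrac{9}{2}x_2 + 11x_3^{2} + \tfrac{179}{16}x_3 - \tfrac{69}{16}.
  leading term x_2: subtract (-\tfrac{3}{4})·f_3 from -\tfrac{9}{2}x_2 + 11x_3^{2} + \tfrac{179}{16}x_3 - \tfrac{69}{16} → 11x_3^{2} + \tfrac{143}{16}x_3 - \tfrac{33}{16}
  leading term x_3^{2}: no divisor's leading term divides it; move 11x_3^{2} to the remainder.
  leading term x_3: no divisor's leading term divides it; move \tfrac{143}{16}x_3 to the remainder.
  leading term 1: no divisor's leading term divides it; move -\tfrac{33}{16} to the remainder.
  remainder 11x_3^{2} + \tfrac{143}{16}x_3 - \tfrac{33}{16} ≠ 0; add g_5 = 11x_3^{2} + \tfrac{143}{16}x_3 - \tfrac{33}{16} to the basis.

The other S-polynomials (S(f_1,f_3), S(f_2,f_3), S(f_2,g_4), S(f_3,g_4), S(f_1,g_5), S(f_2,g_5), S(f_3,g_5), S(g_4,g_5)) all reduce to 0 modulo the current basis, so we have a Gröbner basis.
Inter-reduce: drop elements whose leading term is divisible by another's, tail-reduce, and make monic.
Reduced Gröbner basis: {x_1 - 11x_3 - 11, x_2 - \tfrac{1}{2}x_3 + \tfrac{1}{2}, x_3^{2} + \tfrac{13}{16}x_3 - \tfrac{3}{16}}.

Buchberger on the second generating set:
h_1 = -52x_1x_3 + 7x_1 + 29x_2 + \tfrac{63}{4}x_3 + \tfrac{179}{4}, LT = x_1x_3.
h_2 = -28x_1x_3 + 3x_1 + 63x_2 - \tfrac{27}{4}x_3 + \tfrac{225}{4}, LT = x_1x_3.
h_3 = -56x_1x_3 + 7x_1 - 13x_2 + 45x_3 + 32, LT = x_1x_3.

S(h_1,h_2): lcm = x_1x_3. S = -\tfrac{5}{182}x_1 + \tfrac{22}{13}x_2 - \tfrac{99}{182}x_3 + \tfrac{209}{182}.
  leading term x_1: no divisor's leading term divides it; move -\tfrac{5}{182}x_1 to the remainder.
  leading term x_2: no divisor's leading term divides it; move \tfrac{22}{13}x_2 to the remainder.
  leading term x_3: no divisor's leading term divides it; move -\tfrac{99}{182}x_3 to the remainder.
  leading term 1: no divisor's leading term divides it; move \tfrac{209}{182} to the remainder.
  remainder -\tfrac{5}{182}x_1 + \tfrac{22}{13}x_2 - \tfrac{99}{182}x_3 + \tfrac{209}{182} ≠ 0; add k_4 = -\tfrac{5}{182}x_1 + \tfrac{22}{13}x_2 - \tfrac{99}{182}x_3 + \tfrac{209}{182} to the basis.

S(h_1,h_3): lcm = x_1x_3. S = -\tfrac{1}{104}x_1 - \tfrac{575}{728}x_2 + \tfrac{729}{1456}x_3 - \tfrac{421}{1456}.
  leading term x_1: subtract (\tfrac{7}{20})·k_4 from -\tfrac{1}{104}x_1 - \tfrac{575}{728}x_2 + \tfrac{729}{1456}x_3 - \tfrac{421}{1456} → -\tfrac{387}{280}x_2 + \tfrac{387}{560}x_3 - \tfrac{387}{560}
  leading term x_2: no divisor's leading term divides it; move -\tfrac{387}{280}x_2 to the remainder.
  leading term x_3: no divisor's leading term divides it; move \tfrac{387}{560}x_3 to the remainder.
  leading term 1: no divisor's leading term divides it; move -\tfrac{387}{560} to the remainder.
  remainder -\tfrac{387}{280}x_2 + \tfrac{387}{560}x_3 - \tfrac{387}{560} ≠ 0; add k_5 = -\tfrac{387}{280}x_2 + \tfrac{387}{560}x_3 - \tfrac{387}{560} to the basis.

S(h_1,k_4): lcm = x_1x_3. S = -\tfrac{7}{52}x_1 + \tfrac{308}{5}x_2x_3 - \tfrac{29}{52}x_2 - \tfrac{99}{5}x_3^{2} + \tfrac{43157}{1040}x_3 - \tfrac{179}{208}.
  leading term x_1: subtract (\tfrac{49}{10})·k_4 from -\tfrac{7}{52}x_1 + \tfrac{308}{5}x_2x_3 - \tfrac{29}{52}x_2 - \tfrac{99}{5}x_3^{2} + \tfrac{43157}{1040}x_3 - \tfrac{179}{208} → \tfrac{308}{5}x_2x_3 - \tfrac{177}{20}x_2 - \tfrac{99}{5}x_3^{2} + \tfrac{3533}{80}x_3 - \tfrac{519}{80}
  leading term x_2x_3: subtract (-\tfrac{17248}{387}x_3)·k_5 from \tfrac{308}{5}x_2x_3 - \tfrac{177}{20}x_2 - \tfrac{99}{5}x_3^{2} + \tfrac{3533}{80}x_3 - \tfrac{519}{80} → -\tfrac{177}{20}x_2 + 11x_3^{2} + \tfrac{1069}{80}x_3 - \tfrac{519}{80}
  leading term x_2: subtract (\tfrac{826}{129})·k_5 from -\tfrac{177}{20}x_2 + 11x_3^{2} + \tfrac{1069}{80}x_3 - \tfrac{519}{80} → 11x_3^{2} + \tfrac{143}{16}x_3 - \tfrac{33}{16}
  leading term x_3^{2}: no divisor's leading term divides it; move 11x_3^{2} to the remainder.
  leading term x_3: no divisor's leading term divides it; move \tfrac{143}{16}x_3 to the remainder.
  leading term 1: no divisor's leading term divides it; move -\tfrac{33}{16} to the remainder.
  remainder 11x_3^{2} + \tfrac{143}{16}x_3 - \tfrac{33}{16} ≠ 0; add k_6 = 11x_3^{2} + \tfrac{143}{16}x_3 - \tfrac{33}{16} to the basis.

The other S-polynomials (S(h_2,h_3), S(h_2,k_4), S(h_3,k_4), S(h_1,k_5), S(h_2,k_5), S(h_3,k_5), S(k_4,k_5), S(h_1,k_6), S(h_2,k_6), S(h_3,k_6), S(k_4,k_6), S(k_5,k_6)) all reduce to 0 modulo the current basis, so we have a Gröbner basis.
Inter-reduce: drop elements whose leading term is divisible by another's, tail-reduce, and make monic.
Reduced Gröbner basis: {x_1 - 11x_3 - 11, x_2 - \tfrac{1}{2}x_3 + \tfrac{1}{2}, x_3^{2} + \tfrac{13}{16}x_3 - \tfrac{3}{16}}.

The two bases agree; hence the ideals are identical.
The same test decides containment: I ⊆ J iff every generator of I reduces to 0 modulo a Gröbner basis of J.

Yes, the ideals are equal.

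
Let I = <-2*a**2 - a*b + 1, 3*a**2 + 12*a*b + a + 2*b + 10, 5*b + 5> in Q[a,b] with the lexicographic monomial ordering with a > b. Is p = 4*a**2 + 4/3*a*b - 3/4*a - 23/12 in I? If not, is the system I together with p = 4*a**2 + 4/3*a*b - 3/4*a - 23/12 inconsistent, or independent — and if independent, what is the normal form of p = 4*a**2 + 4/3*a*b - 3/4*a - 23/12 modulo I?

4*a**2 + 4/3*a*b - 3/4*a - 23/12 lies in I (it reduces to 0).

First compute the reduced Gröbner basis of I by Buchberger's algorithm.
f_1 = -2*a**2 - a*b + 1, LT = a**2.
f_2 = 3*a**2 + 12*a*b + a + 2*b + 10, LT = a**2.
f_3 = 5*b + 5, LT = b.

S(f_1,f_2): lcm = a**2. S = -7/2*a*b - 1/3*a - 2/3*b - 23/6.
  leading term a*b: subtract (-7/10*a)·f_3 from -7/2*a*b - 1/3*a - 2/3*b - 23/6 → 19/6*a - 2/3*b - 23/6
  leading term a: no divisor's leading term divides it; move 19/6*a to the remainder.
  leading term b: subtract (-2/15)·f_3 from -2/3*b - 23/6 → -19/6
  leading term 1: no divisor's leading term divides it; move -19/6 to the remainder.
  remainder 19/6*a - 19/6 ≠ 0; add h_4 = 19/6*a - 19/6 to the basis.

The other S-polynomials (S(f_1,f_3), S(f_2,f_3), S(f_1,h_4), S(f_2,h_4), S(f_3,h_4)) all reduce to 0 modulo the current basis, so we have a Gröbner basis.
Inter-reduce: drop elements whose leading term is divisible by another's, tail-reduce, and make monic.
Reduced Gröbner basis: {a - 1, b + 1}.
Label its elements g_1 = a - 1, g_2 = b + 1.

Reduce p = 4*a**2 + 4/3*a*b - 3/4*a - 23/12 modulo G:
  leading term a**2: subtract (4*a)·g_1 from 4*a**2 + 4/3*a*b - 3/4*a - 23/12 → 4/3*a*b + 13/4*a - 23/12
  leading term a*b: subtract (4/3*b)·g_1 from 4/3*a*b + 13/4*a - 23/12 → 13/4*a + 4/3*b - 23/12
  leading term a: subtract (13/4)·g_1 from 13/4*a + 4/3*b - 23/12 → 4/3*b + 4/3
  leading term b: subtract (4/3)·g_2 from 4/3*b + 4/3 → 0
  normal form = 0.
Since the normal form is 0, p ∈ I.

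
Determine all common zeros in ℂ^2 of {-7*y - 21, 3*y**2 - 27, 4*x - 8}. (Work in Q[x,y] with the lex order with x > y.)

Compute a lex Gröbner basis by Buchberger's algorithm.
f_1 = -7*y - 21, LT = y.
f_2 = 3*y**2 - 27, LT = y**2.
f_3 = 4*x - 8, LT = x.

The S-polynomials (S(f_1,f_2), S(f_1,f_3), S(f_2,f_3)) all reduce to 0 modulo the current basis, so we have a Gröbner basis.
Inter-reduce: drop elements whose leading term is divisible by another's, tail-reduce, and make monic.
Reduced Gröbner basis: {x - 2, y + 3}.

Elimination: the polynomial y + 3 lies in the elimination ideal for y, so y ∈ {-3}. For each such y, the remaining basis elements (now univariate) give the rest of the solution.
  y = -3: the earlier basis element becomes x - 2 = 0, giving x = 2 — point (2, -3).

{(2, -3)}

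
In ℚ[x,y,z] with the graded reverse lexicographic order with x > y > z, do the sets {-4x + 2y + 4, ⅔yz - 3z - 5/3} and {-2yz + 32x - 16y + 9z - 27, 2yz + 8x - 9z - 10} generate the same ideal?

Equality of ideals is decidable: compute both reduced Gröbner bases (unique for the ordering) and check whether they agree.
Buchberger on the first generating set:
f_1 = -4x + 2y + 4, LT = x.
f_2 = ⅔yz - 3z - 5/3, LT = yz.

S(f_1,f_2): leading monomials are coprime, so the S-polynomial reduces to 0 (Buchberger's first criterion).
Every S-polynomial of the final basis reduces to 0, so we have a Gröbner basis.
Inter-reduce: drop elements whose leading term is divisible by another's, tail-reduce, and make monic.
Reduced Gröbner basis: {yz - 9/2z - 5/2, x - ½y - 1}.

Buchberger on the second generating set:
h_1 = -2yz + 32x - 16y + 9z - 27, LT = yz.
h_2 = 2yz + 8x - 9z - 10, LT = yz.

S(h_1,h_2): lcm = yz. S = -20x + 8y + 37/2.
  leading term x: no divisor's leading term divides it; move -20x to the remainder.
  leading term y: no divisor's leading term divides it; move 8y to the remainder.
  leading term 1: no divisor's leading term divides it; move 37/2 to the remainder.
  remainder -20x + 8y + 37/2 ≠ 0; add k_3 = -20x + 8y + 37/2 to the basis.

S(h_1,k_3): leading monomials are coprime, so the S-polynomial reduces to 0 (Buchberger's first criterion).
S(h_2,k_3): leading monomials are coprime, so the S-polynomial reduces to 0 (Buchberger's first criterion).
Every S-polynomial of the final basis reduces to 0, so we have a Gröbner basis.
Inter-reduce: drop elements whose leading term is divisible by another's, tail-reduce, and make monic.
Reduced Gröbner basis: {yz + 8/5y - 9/2z - 13/10, x - ⅖y - 37/40}.

Since the reduced bases disagree, the two ideals are not the same.

No, the ideals differ.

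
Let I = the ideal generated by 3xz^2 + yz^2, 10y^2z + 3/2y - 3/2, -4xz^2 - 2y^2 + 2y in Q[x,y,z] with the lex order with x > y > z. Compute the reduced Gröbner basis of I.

G = {xz + 2/9z^3 + 1/3z, y - 2/3z^2 - 1, z^5 + 3z^3 + 9/40z^2 + 9/4z}

f_1 = 3xz^2 + yz^2, LT = xz^2.
f_2 = 10y^2z + 3/2y - 3/2, LT = y^2z.
f_3 = -4xz^2 - 2y^2 + 2y, LT = xz^2.

S(f_1,f_2): lcm = xy^2z^2. S = -3/20xyz + 3/20xz + 1/3y^3z^2.
  reduce S modulo (f_1, f_2, f_3):
  remainder -3/20xyz + 3/20xz + 1/20yz + 3/400y - 3/400 ≠ 0; add g_4 = -3/20xyz + 3/20xz + 1/20yz + 3/400y - 3/400 to the basis.

S(f_1,f_3): lcm = xz^2. S = -1/2y^2 + 1/3yz^2 + 1/2y.
  reduce S modulo (f_1, f_2, f_3, g_4):
  remainder -1/2y^2 + 1/3yz^2 + 1/2y ≠ 0; add g_5 = -1/2y^2 + 1/3yz^2 + 1/2y to the basis.

S(f_2,g_4): lcm = xy^2z. S = xyz + 3/20xy - 3/20x + 1/3y^2z + 1/20y^2 - 1/20y.
  reduce S modulo (f_1, f_2, f_3, g_4, g_5):
  remainder 3/20xy + xz - 3/20x + 1/30yz^2 + 1/3yz ≠ 0; add g_6 = 3/20xy + xz - 3/20x + 1/30yz^2 + 1/3yz to the basis.

S(f_2,g_5): lcm = y^2z. S = 2/3yz^3 + yz + 3/20y - 3/20.
  reduce S modulo (f_1, f_2, f_3, g_4, g_5, g_6):
  remainder 2/3yz^3 + yz + 3/20y - 3/20 ≠ 0; add g_7 = 2/3yz^3 + yz + 3/20y - 3/20 to the basis.

S(g_4,g_5): lcm = xy^2z. S = 2/3xyz^3 - 1/3y^2z - 1/20y^2 + 1/20y.
  reduce S modulo (f_1, f_2, f_3, g_4, g_5, g_6, g_7):
  remainder 1/20y - 1/30z^2 - 1/20 ≠ 0; add g_8 = 1/20y - 1/30z^2 - 1/20 to the basis.

S(g_5,g_6): lcm = xy^2. S = -2/3xyz^2 - 20/3xyz - 2/9y^2z^2 - 20/9y^2z.
  reduce S modulo (f_1, f_2, f_3, g_4, g_5, g_6, g_7, g_8):
  remainder -20/3xz - 40/27z^3 - 20/9z ≠ 0; add g_9 = -20/3xz - 40/27z^3 - 20/9z to the basis.

S(g_7,g_8): lcm = yz^3. S = 3/2yz + 9/40y + 2/3z^5 + z^3 - 9/40.
  reduce S modulo (f_1, f_2, f_3, g_4, g_5, g_6, g_7, g_8, g_9):
  remainder 2/3z^5 + 2z^3 + 3/20z^2 + 3/2z ≠ 0; add g_10 = 2/3z^5 + 2z^3 + 3/20z^2 + 3/2z to the basis.

The other S-polynomials (S(f_2,f_3), S(f_1,g_4), S(f_3,g_4), S(f_1,g_5), S(f_3,g_5), S(f_1,g_6), S(f_2,g_6), S(f_3,g_6), S(g_4,g_6), S(f_1,g_7), S(f_2,g_7), S(f_3,g_7), S(g_4,g_7), S(g_5,g_7), S(g_6,g_7), S(f_1,g_8), S(f_2,g_8), S(f_3,g_8), S(g_4,g_8), S(g_5,g_8), S(g_6,g_8), S(f_1,g_9), S(f_2,g_9), S(f_3,g_9), S(g_4,g_9), S(g_5,g_9), S(g_6,g_9), S(g_7,g_9), S(g_8,g_9), S(f_1,g_10), S(f_2,g_10), S(f_3,g_10), S(g_4,g_10), S(g_5,g_10), S(g_6,g_10), S(g_7,g_10), S(g_8,g_10), S(g_9,g_10)) all reduce to 0 modulo the current basis, so we have a Gröbner basis.
Inter-reduce: drop elements whose leading term is divisible by another's, tail-reduce, and make monic.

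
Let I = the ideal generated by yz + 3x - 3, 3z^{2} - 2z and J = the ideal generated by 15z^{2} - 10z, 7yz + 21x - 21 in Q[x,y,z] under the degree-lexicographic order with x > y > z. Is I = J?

Two ideals are equal iff their reduced Gröbner bases coincide (the reduced basis is unique for a fixed ordering).
Buchberger on the first generating set:
f_1 = yz + 3x - 3, LT = yz.
f_2 = 3z^{2} - 2z, LT = z^{2}.

S(f_1,f_2): lcm = yz^{2}. S = 3xz + \tfrac{2}{3}yz - 3z.
  reduce S modulo (f_1, f_2):
  remainder 3xz - 2x - 3z + 2 ≠ 0; add g_3 = 3xz - 2x - 3z + 2 to the basis.

S(f_1,g_3): lcm = xyz. S = 3x^{2} + \tfrac{2}{3}xy + yz - 3x - \tfrac{2}{3}y.
  reduce S modulo (f_1, f_2, g_3):
  remainder 3x^{2} + \tfrac{2}{3}xy - 6x - \tfrac{2}{3}y + 3 ≠ 0; add g_4 = 3x^{2} + \tfrac{2}{3}xy - 6x - \tfrac{2}{3}y + 3 to the basis.

The other S-polynomials (S(f_2,g_3), S(f_1,g_4), S(f_2,g_4), S(g_3,g_4)) all reduce to 0 modulo the current basis, so we have a Gröbner basis.
Inter-reduce: drop elements whose leading term is divisible by another's, tail-reduce, and make monic.
Reduced Gröbner basis: {x^{2} + \tfrac{2}{9}xy - 2x - \tfrac{2}{9}y + 1, xz - \tfrac{2}{3}x - z + \tfrac{2}{3}, yz + 3x - 3, z^{2} - \tfrac{2}{3}z}.

Buchberger on the second generating set:
h_1 = 15z^{2} - 10z, LT = z^{2}.
h_2 = 7yz + 21x - 21, LT = yz.

S(h_1,h_2): lcm = yz^{2}. S = -3xz - \tfrac{2}{3}yz + 3z.
  reduce S modulo (h_1, h_2):
  remainder -3xz + 2x + 3z - 2 ≠ 0; add k_3 = -3xz + 2x + 3z - 2 to the basis.

S(h_2,k_3): lcm = xyz. S = 3x^{2} + \tfrac{2}{3}xy + yz - 3x - \tfrac{2}{3}y.
  reduce S modulo (h_1, h_2, k_3):
  remainder 3x^{2} + \tfrac{2}{3}xy - 6x - \tfrac{2}{3}y + 3 ≠ 0; add k_4 = 3x^{2} + \tfrac{2}{3}xy - 6x - \tfrac{2}{3}y + 3 to the basis.

The other S-polynomials (S(h_1,k_3), S(h_1,k_4), S(h_2,k_4), S(k_3,k_4)) all reduce to 0 modulo the current basis, so we have a Gröbner basis.
Inter-reduce: drop elements whose leading term is divisible by another's, tail-reduce, and make monic.
Reduced Gröbner basis: {x^{2} + \tfrac{2}{9}xy - 2x - \tfrac{2}{9}y + 1, xz - \tfrac{2}{3}x - z + \tfrac{2}{3}, yz + 3x - 3, z^{2} - \tfrac{2}{3}z}.

These coincide, so the ideals are equal.

Yes, the ideals are equal.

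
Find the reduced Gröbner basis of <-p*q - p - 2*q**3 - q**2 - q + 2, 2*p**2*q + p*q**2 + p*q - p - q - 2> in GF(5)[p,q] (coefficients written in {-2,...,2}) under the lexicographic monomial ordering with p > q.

G = {p - q**6 - q**5 + q**4 - q**3 - 2*q**2 + 2*q + 1, q**7 + 2*q**6 + q**2 - 2*q + 2}

f_1 = -p*q - p - 2*q**3 - q**2 - q + 2, LT = p*q.
f_2 = 2*p**2*q + p*q**2 + p*q - p - q - 2, LT = p**2*q.

S(f_1,f_2): lcm = p**2*q. S = p**2 + 2*p*q**3 - 2*p*q**2 - 2*p*q + p - 2*q + 1.
  leading term p**2: no divisor's leading term divides it; move p**2 to the remainder.
  leading term p*q**3: subtract (-2*q**2)·f_1 from 2*p*q**3 - 2*p*q**2 - 2*p*q + p - 2*q + 1 → p*q**2 - 2*p*q + p + q**5 - 2*q**4 - 2*q**3 - q**2 - 2*q + 1
  leading term p*q**2: subtract (-q)·f_1 from p*q**2 - 2*p*q + p + q**5 - 2*q**4 - 2*q**3 - q**2 - 2*q + 1 → 2*p*q + p + q**5 + q**4 + 2*q**3 - 2*q**2 + 1
  leading term p*q: subtract (-2)·f_1 from 2*p*q + p + q**5 + q**4 + 2*q**3 - 2*q**2 + 1 → -p + q**5 + q**4 - 2*q**3 + q**2 - 2*q
  leading term p: no divisor's leading term divides it; move -p to the remainder.
  leading term q**5: no divisor's leading term divides it; move q**5 to the remainder.
  leading term q**4: no divisor's leading term divides it; move q**4 to the remainder.
  leading term q**3: no divisor's leading term divides it; move -2*q**3 to the remainder.
  leading term q**2: no divisor's leading term divides it; move q**2 to the remainder.
  leading term q: no divisor's leading term divides it; move -2*q to the remainder.
  remainder p**2 - p + q**5 + q**4 - 2*q**3 + q**2 - 2*q ≠ 0; add g_3 = p**2 - p + q**5 + q**4 - 2*q**3 + q**2 - 2*q to the basis.

S(f_1,g_3): lcm = p**2*q. S = p**2 + 2*p*q**3 + p*q**2 + 2*p*q - 2*p - q**6 - q**5 + 2*q**4 - q**3 + 2*q**2.
  leading term p**2: subtract (1)·g_3 from p**2 + 2*p*q**3 + p*q**2 + 2*p*q - 2*p - q**6 - q**5 + 2*q**4 - q**3 + 2*q**2 → 2*p*q**3 + p*q**2 + 2*p*q - p - q**6 - 2*q**5 + q**4 + q**3 + q**2 + 2*q
  leading term p*q**3: subtract (-2*q**2)·f_1 from 2*p*q**3 + p*q**2 + 2*p*q - p - q**6 - 2*q**5 + q**4 + q**3 + q**2 + 2*q → -p*q**2 + 2*p*q - p - q**6 - q**5 - q**4 - q**3 + 2*q
  leading term p*q**2: subtract (q)·f_1 from -p*q**2 + 2*p*q - p - q**6 - q**5 - q**4 - q**3 + 2*q → -2*p*q - p - q**6 - q**5 + q**4 + q**2
  leading term p*q: subtract (2)·f_1 from -2*p*q - p - q**6 - q**5 + q**4 + q**2 → p - q**6 - q**5 + q**4 - q**3 - 2*q**2 + 2*q + 1
  leading term p: no divisor's leading term divides it; move p to the remainder.
  leading term q**6: no divisor's leading term divides it; move -q**6 to the remainder.
  leading term q**5: no divisor's leading term divides it; move -q**5 to the remainder.
  leading term q**4: no divisor's leading term divides it; move q**4 to the remainder.
  leading term q**3: no divisor's leading term divides it; move -q**3 to the remainder.
  leading term q**2: no divisor's leading term divides it; move -2*q**2 to the remainder.
  leading term q: no divisor's leading term divides it; move 2*q to the remainder.
  leading term 1: no divisor's leading term divides it; move 1 to the remainder.
  remainder p - q**6 - q**5 + q**4 - q**3 - 2*q**2 + 2*q + 1 ≠ 0; add g_4 = p - q**6 - q**5 + q**4 - q**3 - 2*q**2 + 2*q + 1 to the basis.

S(f_1,g_4): lcm = p*q. S = p + q**7 + q**6 - q**5 + q**4 - q**3 - q**2 - 2.
  leading term p: subtract (1)·g_4 from p + q**7 + q**6 - q**5 + q**4 - q**3 - q**2 - 2 → q**7 + 2*q**6 + q**2 - 2*q + 2
  leading term q**7: no divisor's leading term divides it; move q**7 to the remainder.
  leading term q**6: no divisor's leading term divides it; move 2*q**6 to the remainder.
  leading term q**2: no divisor's leading term divides it; move q**2 to the remainder.
  leading term q: no divisor's leading term divides it; move -2*q to the remainder.
  leading term 1: no divisor's leading term divides it; move 2 to the remainder.
  remainder q**7 + 2*q**6 + q**2 - 2*q + 2 ≠ 0; add g_5 = q**7 + 2*q**6 + q**2 - 2*q + 2 to the basis.

The other S-polynomials (S(f_2,g_3), S(f_2,g_4), S(g_3,g_4), S(f_1,g_5), S(f_2,g_5), S(g_3,g_5), S(g_4,g_5)) all reduce to 0 modulo the current basis, so we have a Gröbner basis.
Inter-reduce: drop elements whose leading term is divisible by another's, tail-reduce, and make monic.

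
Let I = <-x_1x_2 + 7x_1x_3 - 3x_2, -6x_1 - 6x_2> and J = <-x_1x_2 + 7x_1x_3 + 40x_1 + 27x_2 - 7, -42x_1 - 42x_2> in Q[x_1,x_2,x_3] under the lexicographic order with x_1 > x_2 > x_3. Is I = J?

No, the ideals differ.

Since reduced Gröbner bases are canonical representatives of ideals under a given ordering, it suffices to compute and compare them.
Buchberger on the first generating set:
f_1 = -x_1x_2 + 7x_1x_3 - 3x_2, LT = x_1x_2.
f_2 = -6x_1 - 6x_2, LT = x_1.

S(f_1,f_2): lcm = x_1x_2. S = -7x_1x_3 - x_2^{2} + 3x_2.
  reduce S modulo (f_1, f_2):
  remainder -x_2^{2} + 7x_2x_3 + 3x_2 ≠ 0; add g_3 = -x_2^{2} + 7x_2x_3 + 3x_2 to the basis.

The other S-polynomials (S(f_1,g_3), S(f_2,g_3)) all reduce to 0 modulo the current basis, so we have a Gröbner basis.
Inter-reduce: drop elements whose leading term is divisible by another's, tail-reduce, and make monic.
Reduced Gröbner basis: {x_1 + x_2, x_2^{2} - 7x_2x_3 - 3x_2}.

Buchberger on the second generating set:
h_1 = -x_1x_2 + 7x_1x_3 + 40x_1 + 27x_2 - 7, LT = x_1x_2.
h_2 = -42x_1 - 42x_2, LT = x_1.

S(h_1,h_2): lcm = x_1x_2. S = -7x_1x_3 - 40x_1 - x_2^{2} - 27x_2 + 7.
  reduce S modulo (h_1, h_2):
  remainder -x_2^{2} + 7x_2x_3 + 13x_2 + 7 ≠ 0; add k_3 = -x_2^{2} + 7x_2x_3 + 13x_2 + 7 to the basis.

The other S-polynomials (S(h_1,k_3), S(h_2,k_3)) all reduce to 0 modulo the current basis, so we have a Gröbner basis.
Inter-reduce: drop elements whose leading term is divisible by another's, tail-reduce, and make monic.
Reduced Gröbner basis: {x_1 + x_2, x_2^{2} - 7x_2x_3 - 13x_2 - 7}.

The bases are distinct; the ideals are different.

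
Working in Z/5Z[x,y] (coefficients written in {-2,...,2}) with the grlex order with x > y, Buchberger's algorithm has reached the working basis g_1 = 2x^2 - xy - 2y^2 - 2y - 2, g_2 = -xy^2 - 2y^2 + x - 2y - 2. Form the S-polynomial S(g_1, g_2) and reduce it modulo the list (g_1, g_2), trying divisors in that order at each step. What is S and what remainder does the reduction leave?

S(g_1, g_2) = 2xy^3 - y^4 - 2xy^2 - y^3 + x^2 - 2xy - y^2 - 2x; remainder on division = -y^4 - 2xy + x + y.

lcm(LM(g_1), LM(g_2)) = x^2y^2.
S = (lcm/LT(g_1))·g_1 − (lcm/LT(g_2))·g_2 = 2xy^3 - y^4 - 2xy^2 - y^3 + x^2 - 2xy - y^2 - 2x.
Reduce S modulo (g_1, g_2) in that order:
  leading term xy^3: subtract (-2y)·g_2 from 2xy^3 - y^4 - 2xy^2 - y^3 + x^2 - 2xy - y^2 - 2x → -y^4 - 2xy^2 + x^2 - 2x + y
  leading term y^4: no divisor's leading term divides it; move -y^4 to the remainder.
  leading term xy^2: subtract (2)·g_2 from -2xy^2 + x^2 - 2x + y → x^2 - y^2 + x - 1
  leading term x^2: subtract (-2)·g_1 from x^2 - y^2 + x - 1 → -2xy + x + y
  leading term xy: no divisor's leading term divides it; move -2xy to the remainder.
  leading term x: no divisor's leading term divides it; move x to the remainder.
  leading term y: no divisor's leading term divides it; move y to the remainder.
The remainder -y^4 - 2xy + x + y is nonzero, so it would be added as the next basis element.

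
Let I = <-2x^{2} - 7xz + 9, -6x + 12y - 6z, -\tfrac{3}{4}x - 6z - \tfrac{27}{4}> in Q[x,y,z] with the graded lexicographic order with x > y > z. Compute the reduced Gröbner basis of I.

f_1 = -2x^{2} - 7xz + 9, LT = x^{2}.
f_2 = -6x + 12y - 6z, LT = x.
f_3 = -\tfrac{3}{4}x - 6z - \tfrac{27}{4}, LT = x.

S(f_1,f_2): lcm = x^{2}. S = 2xy + \tfrac{5}{2}xz - \tfrac{9}{2}.
  reduce S modulo (f_1, f_2, f_3):
  remainder 4y^{2} + 3yz - \tfrac{5}{2}z^{2} - \tfrac{9}{2} ≠ 0; add g_4 = 4y^{2} + 3yz - \tfrac{5}{2}z^{2} - \tfrac{9}{2} to the basis.

S(f_1,f_3): lcm = x^{2}. S = -\tfrac{9}{2}xz - 9x - \tfrac{9}{2}.
  reduce S modulo (f_1, f_2, f_3, g_4):
  remainder -9yz + \tfrac{9}{2}z^{2} - 18y + 9z - \tfrac{9}{2} ≠ 0; add g_5 = -9yz + \tfrac{9}{2}z^{2} - 18y + 9z - \tfrac{9}{2} to the basis.

S(f_2,f_3): lcm = x. S = -2y - 7z - 9.
  reduce S modulo (f_1, f_2, f_3, g_4, g_5):
  remainder -2y - 7z - 9 ≠ 0; add g_6 = -2y - 7z - 9 to the basis.

S(g_4,g_6): lcm = y^{2}. S = -\tfrac{11}{4}yz - \tfrac{5}{8}z^{2} - \tfrac{9}{2}y - \tfrac{9}{8}.
  reduce S modulo (f_1, f_2, f_3, g_4, g_5, g_6):
  remainder -2z^{2} - \tfrac{25}{4}z - \tfrac{17}{4} ≠ 0; add g_7 = -2z^{2} - \tfrac{25}{4}z - \tfrac{17}{4} to the basis.

The other S-polynomials (S(f_1,g_4), S(f_2,g_4), S(f_3,g_4), S(f_1,g_5), S(f_2,g_5), S(f_3,g_5), S(g_4,g_5), S(f_1,g_6), S(f_2,g_6), S(f_3,g_6), S(g_5,g_6), S(f_1,g_7), S(f_2,g_7), S(f_3,g_7), S(g_4,g_7), S(g_5,g_7), S(g_6,g_7)) all reduce to 0 modulo the current basis, so we have a Gröbner basis.
Inter-reduce: drop elements whose leading term is divisible by another's, tail-reduce, and make monic.

G = {z^{2} + \tfrac{25}{8}z + \tfrac{17}{8}, x + 8z + 9, y + \tfrac{7}{2}z + \tfrac{9}{2}}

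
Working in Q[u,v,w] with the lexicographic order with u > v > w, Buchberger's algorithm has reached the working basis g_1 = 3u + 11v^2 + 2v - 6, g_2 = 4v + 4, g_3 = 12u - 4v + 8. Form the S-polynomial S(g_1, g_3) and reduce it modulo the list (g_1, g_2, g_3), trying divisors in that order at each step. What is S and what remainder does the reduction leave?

S(g_1, g_3) = 11/3v^2 + v - 8/3; remainder on division = 0.

lcm(LM(g_1), LM(g_3)) = u.
S = (lcm/LT(g_1))·g_1 − (lcm/LT(g_3))·g_3 = 11/3v^2 + v - 8/3.
Reduce S modulo (g_1, g_2, g_3) in that order:
  leading term v^2: subtract (11/12v)·g_2 from 11/3v^2 + v - 8/3 → -8/3v - 8/3
  leading term v: subtract (-2/3)·g_2 from -8/3v - 8/3 → 0
The remainder is 0, so this S-polynomial contributes no new basis element.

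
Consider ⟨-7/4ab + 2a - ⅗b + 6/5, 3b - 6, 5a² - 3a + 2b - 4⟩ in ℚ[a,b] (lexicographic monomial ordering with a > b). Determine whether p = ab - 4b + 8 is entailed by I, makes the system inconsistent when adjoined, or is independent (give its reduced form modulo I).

First compute the reduced Gröbner basis of I by Buchberger's algorithm.
f_1 = -7/4ab + 2a - ⅗b + 6/5, LT = ab.
f_2 = 3b - 6, LT = b.
f_3 = 5a² - 3a + 2b - 4, LT = a².

S(f_1,f_2): lcm = ab. S = 6/7a + 12/35b - 24/35.
  reduce S modulo (f_1, f_2, f_3):
  remainder 6/7a ≠ 0; add h_4 = 6/7a to the basis.

The other S-polynomials (S(f_1,f_3), S(f_2,f_3), S(f_1,h_4), S(f_2,h_4), S(f_3,h_4)) all reduce to 0 modulo the current basis, so we have a Gröbner basis.
Inter-reduce: drop elements whose leading term is divisible by another's, tail-reduce, and make monic.
Reduced Gröbner basis: {a, b - 2}.
Label its elements g_1 = a, g_2 = b - 2.

Reduce p = ab - 4b + 8 modulo G:
  leading term ab: subtract (b)·g_1 from ab - 4b + 8 → -4b + 8
  leading term b: subtract (-4)·g_2 from -4b + 8 → 0
  normal form = 0.
Since the normal form is 0, p ∈ I.

ab - 4b + 8 lies in I (it reduces to 0).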